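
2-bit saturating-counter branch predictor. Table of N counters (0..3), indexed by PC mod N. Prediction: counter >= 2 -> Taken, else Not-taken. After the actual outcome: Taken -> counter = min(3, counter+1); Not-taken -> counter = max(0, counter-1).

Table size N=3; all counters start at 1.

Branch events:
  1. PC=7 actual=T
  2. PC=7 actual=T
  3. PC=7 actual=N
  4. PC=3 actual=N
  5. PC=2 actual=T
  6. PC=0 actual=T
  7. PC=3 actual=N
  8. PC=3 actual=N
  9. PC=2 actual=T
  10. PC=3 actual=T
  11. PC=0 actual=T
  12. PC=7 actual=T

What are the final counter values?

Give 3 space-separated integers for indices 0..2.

Answer: 2 3 3

Derivation:
Ev 1: PC=7 idx=1 pred=N actual=T -> ctr[1]=2
Ev 2: PC=7 idx=1 pred=T actual=T -> ctr[1]=3
Ev 3: PC=7 idx=1 pred=T actual=N -> ctr[1]=2
Ev 4: PC=3 idx=0 pred=N actual=N -> ctr[0]=0
Ev 5: PC=2 idx=2 pred=N actual=T -> ctr[2]=2
Ev 6: PC=0 idx=0 pred=N actual=T -> ctr[0]=1
Ev 7: PC=3 idx=0 pred=N actual=N -> ctr[0]=0
Ev 8: PC=3 idx=0 pred=N actual=N -> ctr[0]=0
Ev 9: PC=2 idx=2 pred=T actual=T -> ctr[2]=3
Ev 10: PC=3 idx=0 pred=N actual=T -> ctr[0]=1
Ev 11: PC=0 idx=0 pred=N actual=T -> ctr[0]=2
Ev 12: PC=7 idx=1 pred=T actual=T -> ctr[1]=3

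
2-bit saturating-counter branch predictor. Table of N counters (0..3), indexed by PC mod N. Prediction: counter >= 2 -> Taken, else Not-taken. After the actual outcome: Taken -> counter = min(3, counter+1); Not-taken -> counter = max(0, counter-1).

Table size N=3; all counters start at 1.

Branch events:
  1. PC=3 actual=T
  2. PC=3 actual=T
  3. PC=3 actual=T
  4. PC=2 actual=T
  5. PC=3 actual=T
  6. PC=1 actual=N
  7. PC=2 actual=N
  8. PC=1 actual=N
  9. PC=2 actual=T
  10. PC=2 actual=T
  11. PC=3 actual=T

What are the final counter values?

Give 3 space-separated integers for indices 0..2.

Ev 1: PC=3 idx=0 pred=N actual=T -> ctr[0]=2
Ev 2: PC=3 idx=0 pred=T actual=T -> ctr[0]=3
Ev 3: PC=3 idx=0 pred=T actual=T -> ctr[0]=3
Ev 4: PC=2 idx=2 pred=N actual=T -> ctr[2]=2
Ev 5: PC=3 idx=0 pred=T actual=T -> ctr[0]=3
Ev 6: PC=1 idx=1 pred=N actual=N -> ctr[1]=0
Ev 7: PC=2 idx=2 pred=T actual=N -> ctr[2]=1
Ev 8: PC=1 idx=1 pred=N actual=N -> ctr[1]=0
Ev 9: PC=2 idx=2 pred=N actual=T -> ctr[2]=2
Ev 10: PC=2 idx=2 pred=T actual=T -> ctr[2]=3
Ev 11: PC=3 idx=0 pred=T actual=T -> ctr[0]=3

Answer: 3 0 3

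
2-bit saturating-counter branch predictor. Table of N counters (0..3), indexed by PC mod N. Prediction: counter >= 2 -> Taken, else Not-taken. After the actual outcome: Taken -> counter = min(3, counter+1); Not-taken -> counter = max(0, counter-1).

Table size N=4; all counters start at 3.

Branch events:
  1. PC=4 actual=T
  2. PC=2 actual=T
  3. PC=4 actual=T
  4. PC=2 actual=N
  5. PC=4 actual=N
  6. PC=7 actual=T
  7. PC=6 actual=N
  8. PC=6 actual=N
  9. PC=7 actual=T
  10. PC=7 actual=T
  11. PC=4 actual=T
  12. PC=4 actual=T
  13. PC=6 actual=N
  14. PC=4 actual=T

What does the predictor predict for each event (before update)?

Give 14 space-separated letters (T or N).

Ev 1: PC=4 idx=0 pred=T actual=T -> ctr[0]=3
Ev 2: PC=2 idx=2 pred=T actual=T -> ctr[2]=3
Ev 3: PC=4 idx=0 pred=T actual=T -> ctr[0]=3
Ev 4: PC=2 idx=2 pred=T actual=N -> ctr[2]=2
Ev 5: PC=4 idx=0 pred=T actual=N -> ctr[0]=2
Ev 6: PC=7 idx=3 pred=T actual=T -> ctr[3]=3
Ev 7: PC=6 idx=2 pred=T actual=N -> ctr[2]=1
Ev 8: PC=6 idx=2 pred=N actual=N -> ctr[2]=0
Ev 9: PC=7 idx=3 pred=T actual=T -> ctr[3]=3
Ev 10: PC=7 idx=3 pred=T actual=T -> ctr[3]=3
Ev 11: PC=4 idx=0 pred=T actual=T -> ctr[0]=3
Ev 12: PC=4 idx=0 pred=T actual=T -> ctr[0]=3
Ev 13: PC=6 idx=2 pred=N actual=N -> ctr[2]=0
Ev 14: PC=4 idx=0 pred=T actual=T -> ctr[0]=3

Answer: T T T T T T T N T T T T N T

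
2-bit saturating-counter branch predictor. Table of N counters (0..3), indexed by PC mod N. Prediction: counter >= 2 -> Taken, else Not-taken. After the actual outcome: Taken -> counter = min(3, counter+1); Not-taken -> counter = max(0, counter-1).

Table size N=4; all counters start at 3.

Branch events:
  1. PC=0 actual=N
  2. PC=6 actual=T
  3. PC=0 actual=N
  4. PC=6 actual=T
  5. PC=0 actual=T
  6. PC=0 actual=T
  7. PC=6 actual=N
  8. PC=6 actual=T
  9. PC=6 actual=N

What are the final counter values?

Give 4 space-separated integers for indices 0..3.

Ev 1: PC=0 idx=0 pred=T actual=N -> ctr[0]=2
Ev 2: PC=6 idx=2 pred=T actual=T -> ctr[2]=3
Ev 3: PC=0 idx=0 pred=T actual=N -> ctr[0]=1
Ev 4: PC=6 idx=2 pred=T actual=T -> ctr[2]=3
Ev 5: PC=0 idx=0 pred=N actual=T -> ctr[0]=2
Ev 6: PC=0 idx=0 pred=T actual=T -> ctr[0]=3
Ev 7: PC=6 idx=2 pred=T actual=N -> ctr[2]=2
Ev 8: PC=6 idx=2 pred=T actual=T -> ctr[2]=3
Ev 9: PC=6 idx=2 pred=T actual=N -> ctr[2]=2

Answer: 3 3 2 3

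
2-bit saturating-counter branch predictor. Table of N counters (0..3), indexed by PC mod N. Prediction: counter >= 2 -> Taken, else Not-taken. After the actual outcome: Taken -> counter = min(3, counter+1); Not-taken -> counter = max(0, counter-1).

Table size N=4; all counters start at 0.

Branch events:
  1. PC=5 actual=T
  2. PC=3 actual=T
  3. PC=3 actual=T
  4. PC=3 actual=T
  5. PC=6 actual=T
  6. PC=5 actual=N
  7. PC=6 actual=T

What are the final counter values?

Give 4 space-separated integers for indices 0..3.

Answer: 0 0 2 3

Derivation:
Ev 1: PC=5 idx=1 pred=N actual=T -> ctr[1]=1
Ev 2: PC=3 idx=3 pred=N actual=T -> ctr[3]=1
Ev 3: PC=3 idx=3 pred=N actual=T -> ctr[3]=2
Ev 4: PC=3 idx=3 pred=T actual=T -> ctr[3]=3
Ev 5: PC=6 idx=2 pred=N actual=T -> ctr[2]=1
Ev 6: PC=5 idx=1 pred=N actual=N -> ctr[1]=0
Ev 7: PC=6 idx=2 pred=N actual=T -> ctr[2]=2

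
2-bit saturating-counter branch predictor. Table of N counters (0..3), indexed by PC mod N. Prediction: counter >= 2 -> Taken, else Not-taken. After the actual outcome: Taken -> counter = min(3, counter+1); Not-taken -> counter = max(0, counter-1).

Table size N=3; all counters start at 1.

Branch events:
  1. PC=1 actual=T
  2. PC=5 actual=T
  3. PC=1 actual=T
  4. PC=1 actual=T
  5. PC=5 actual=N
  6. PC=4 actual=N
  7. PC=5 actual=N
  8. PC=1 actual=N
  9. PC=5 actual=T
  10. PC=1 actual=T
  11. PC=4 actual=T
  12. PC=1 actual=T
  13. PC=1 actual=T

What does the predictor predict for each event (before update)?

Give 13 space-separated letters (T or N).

Ev 1: PC=1 idx=1 pred=N actual=T -> ctr[1]=2
Ev 2: PC=5 idx=2 pred=N actual=T -> ctr[2]=2
Ev 3: PC=1 idx=1 pred=T actual=T -> ctr[1]=3
Ev 4: PC=1 idx=1 pred=T actual=T -> ctr[1]=3
Ev 5: PC=5 idx=2 pred=T actual=N -> ctr[2]=1
Ev 6: PC=4 idx=1 pred=T actual=N -> ctr[1]=2
Ev 7: PC=5 idx=2 pred=N actual=N -> ctr[2]=0
Ev 8: PC=1 idx=1 pred=T actual=N -> ctr[1]=1
Ev 9: PC=5 idx=2 pred=N actual=T -> ctr[2]=1
Ev 10: PC=1 idx=1 pred=N actual=T -> ctr[1]=2
Ev 11: PC=4 idx=1 pred=T actual=T -> ctr[1]=3
Ev 12: PC=1 idx=1 pred=T actual=T -> ctr[1]=3
Ev 13: PC=1 idx=1 pred=T actual=T -> ctr[1]=3

Answer: N N T T T T N T N N T T T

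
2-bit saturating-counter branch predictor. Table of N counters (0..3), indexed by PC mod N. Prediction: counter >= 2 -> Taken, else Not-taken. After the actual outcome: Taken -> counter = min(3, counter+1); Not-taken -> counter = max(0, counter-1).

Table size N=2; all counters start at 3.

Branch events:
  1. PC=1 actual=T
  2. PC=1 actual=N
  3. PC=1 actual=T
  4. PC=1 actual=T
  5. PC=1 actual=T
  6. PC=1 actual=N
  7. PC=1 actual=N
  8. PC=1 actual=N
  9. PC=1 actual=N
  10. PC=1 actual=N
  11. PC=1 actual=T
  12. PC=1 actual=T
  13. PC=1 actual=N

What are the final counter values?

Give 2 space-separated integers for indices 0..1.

Answer: 3 1

Derivation:
Ev 1: PC=1 idx=1 pred=T actual=T -> ctr[1]=3
Ev 2: PC=1 idx=1 pred=T actual=N -> ctr[1]=2
Ev 3: PC=1 idx=1 pred=T actual=T -> ctr[1]=3
Ev 4: PC=1 idx=1 pred=T actual=T -> ctr[1]=3
Ev 5: PC=1 idx=1 pred=T actual=T -> ctr[1]=3
Ev 6: PC=1 idx=1 pred=T actual=N -> ctr[1]=2
Ev 7: PC=1 idx=1 pred=T actual=N -> ctr[1]=1
Ev 8: PC=1 idx=1 pred=N actual=N -> ctr[1]=0
Ev 9: PC=1 idx=1 pred=N actual=N -> ctr[1]=0
Ev 10: PC=1 idx=1 pred=N actual=N -> ctr[1]=0
Ev 11: PC=1 idx=1 pred=N actual=T -> ctr[1]=1
Ev 12: PC=1 idx=1 pred=N actual=T -> ctr[1]=2
Ev 13: PC=1 idx=1 pred=T actual=N -> ctr[1]=1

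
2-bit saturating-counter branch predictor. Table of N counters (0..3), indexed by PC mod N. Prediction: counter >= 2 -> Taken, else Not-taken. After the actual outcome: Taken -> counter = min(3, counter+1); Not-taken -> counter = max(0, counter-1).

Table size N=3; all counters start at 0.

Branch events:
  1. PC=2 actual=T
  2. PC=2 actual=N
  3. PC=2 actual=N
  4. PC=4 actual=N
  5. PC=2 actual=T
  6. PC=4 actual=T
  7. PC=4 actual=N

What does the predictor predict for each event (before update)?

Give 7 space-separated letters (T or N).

Answer: N N N N N N N

Derivation:
Ev 1: PC=2 idx=2 pred=N actual=T -> ctr[2]=1
Ev 2: PC=2 idx=2 pred=N actual=N -> ctr[2]=0
Ev 3: PC=2 idx=2 pred=N actual=N -> ctr[2]=0
Ev 4: PC=4 idx=1 pred=N actual=N -> ctr[1]=0
Ev 5: PC=2 idx=2 pred=N actual=T -> ctr[2]=1
Ev 6: PC=4 idx=1 pred=N actual=T -> ctr[1]=1
Ev 7: PC=4 idx=1 pred=N actual=N -> ctr[1]=0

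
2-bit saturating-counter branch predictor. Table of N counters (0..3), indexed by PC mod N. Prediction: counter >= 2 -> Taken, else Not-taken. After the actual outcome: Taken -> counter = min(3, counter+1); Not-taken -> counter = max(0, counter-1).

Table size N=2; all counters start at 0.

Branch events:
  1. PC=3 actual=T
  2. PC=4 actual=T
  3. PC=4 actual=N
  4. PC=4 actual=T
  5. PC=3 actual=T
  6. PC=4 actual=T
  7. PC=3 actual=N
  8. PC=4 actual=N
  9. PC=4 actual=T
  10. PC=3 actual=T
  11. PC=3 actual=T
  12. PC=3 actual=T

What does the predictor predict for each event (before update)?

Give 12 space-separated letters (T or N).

Ev 1: PC=3 idx=1 pred=N actual=T -> ctr[1]=1
Ev 2: PC=4 idx=0 pred=N actual=T -> ctr[0]=1
Ev 3: PC=4 idx=0 pred=N actual=N -> ctr[0]=0
Ev 4: PC=4 idx=0 pred=N actual=T -> ctr[0]=1
Ev 5: PC=3 idx=1 pred=N actual=T -> ctr[1]=2
Ev 6: PC=4 idx=0 pred=N actual=T -> ctr[0]=2
Ev 7: PC=3 idx=1 pred=T actual=N -> ctr[1]=1
Ev 8: PC=4 idx=0 pred=T actual=N -> ctr[0]=1
Ev 9: PC=4 idx=0 pred=N actual=T -> ctr[0]=2
Ev 10: PC=3 idx=1 pred=N actual=T -> ctr[1]=2
Ev 11: PC=3 idx=1 pred=T actual=T -> ctr[1]=3
Ev 12: PC=3 idx=1 pred=T actual=T -> ctr[1]=3

Answer: N N N N N N T T N N T T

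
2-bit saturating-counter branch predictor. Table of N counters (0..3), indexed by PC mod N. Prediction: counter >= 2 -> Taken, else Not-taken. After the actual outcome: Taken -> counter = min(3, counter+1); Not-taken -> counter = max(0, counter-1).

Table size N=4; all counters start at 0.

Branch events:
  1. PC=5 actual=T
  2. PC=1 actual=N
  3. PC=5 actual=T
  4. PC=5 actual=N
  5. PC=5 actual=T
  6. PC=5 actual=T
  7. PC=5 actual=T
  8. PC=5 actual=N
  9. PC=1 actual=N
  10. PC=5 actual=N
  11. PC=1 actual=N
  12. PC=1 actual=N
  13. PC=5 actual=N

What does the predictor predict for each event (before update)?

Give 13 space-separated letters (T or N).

Ev 1: PC=5 idx=1 pred=N actual=T -> ctr[1]=1
Ev 2: PC=1 idx=1 pred=N actual=N -> ctr[1]=0
Ev 3: PC=5 idx=1 pred=N actual=T -> ctr[1]=1
Ev 4: PC=5 idx=1 pred=N actual=N -> ctr[1]=0
Ev 5: PC=5 idx=1 pred=N actual=T -> ctr[1]=1
Ev 6: PC=5 idx=1 pred=N actual=T -> ctr[1]=2
Ev 7: PC=5 idx=1 pred=T actual=T -> ctr[1]=3
Ev 8: PC=5 idx=1 pred=T actual=N -> ctr[1]=2
Ev 9: PC=1 idx=1 pred=T actual=N -> ctr[1]=1
Ev 10: PC=5 idx=1 pred=N actual=N -> ctr[1]=0
Ev 11: PC=1 idx=1 pred=N actual=N -> ctr[1]=0
Ev 12: PC=1 idx=1 pred=N actual=N -> ctr[1]=0
Ev 13: PC=5 idx=1 pred=N actual=N -> ctr[1]=0

Answer: N N N N N N T T T N N N N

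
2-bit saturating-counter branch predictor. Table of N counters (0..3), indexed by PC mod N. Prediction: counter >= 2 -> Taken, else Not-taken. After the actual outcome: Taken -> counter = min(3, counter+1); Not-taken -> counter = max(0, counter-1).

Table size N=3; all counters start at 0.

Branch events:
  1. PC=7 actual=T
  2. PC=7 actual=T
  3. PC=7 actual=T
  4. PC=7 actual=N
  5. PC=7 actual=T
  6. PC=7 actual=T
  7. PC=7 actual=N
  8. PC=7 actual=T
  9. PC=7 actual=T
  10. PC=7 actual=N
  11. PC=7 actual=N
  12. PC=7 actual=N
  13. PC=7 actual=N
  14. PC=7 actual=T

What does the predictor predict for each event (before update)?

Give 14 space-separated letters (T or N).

Answer: N N T T T T T T T T T N N N

Derivation:
Ev 1: PC=7 idx=1 pred=N actual=T -> ctr[1]=1
Ev 2: PC=7 idx=1 pred=N actual=T -> ctr[1]=2
Ev 3: PC=7 idx=1 pred=T actual=T -> ctr[1]=3
Ev 4: PC=7 idx=1 pred=T actual=N -> ctr[1]=2
Ev 5: PC=7 idx=1 pred=T actual=T -> ctr[1]=3
Ev 6: PC=7 idx=1 pred=T actual=T -> ctr[1]=3
Ev 7: PC=7 idx=1 pred=T actual=N -> ctr[1]=2
Ev 8: PC=7 idx=1 pred=T actual=T -> ctr[1]=3
Ev 9: PC=7 idx=1 pred=T actual=T -> ctr[1]=3
Ev 10: PC=7 idx=1 pred=T actual=N -> ctr[1]=2
Ev 11: PC=7 idx=1 pred=T actual=N -> ctr[1]=1
Ev 12: PC=7 idx=1 pred=N actual=N -> ctr[1]=0
Ev 13: PC=7 idx=1 pred=N actual=N -> ctr[1]=0
Ev 14: PC=7 idx=1 pred=N actual=T -> ctr[1]=1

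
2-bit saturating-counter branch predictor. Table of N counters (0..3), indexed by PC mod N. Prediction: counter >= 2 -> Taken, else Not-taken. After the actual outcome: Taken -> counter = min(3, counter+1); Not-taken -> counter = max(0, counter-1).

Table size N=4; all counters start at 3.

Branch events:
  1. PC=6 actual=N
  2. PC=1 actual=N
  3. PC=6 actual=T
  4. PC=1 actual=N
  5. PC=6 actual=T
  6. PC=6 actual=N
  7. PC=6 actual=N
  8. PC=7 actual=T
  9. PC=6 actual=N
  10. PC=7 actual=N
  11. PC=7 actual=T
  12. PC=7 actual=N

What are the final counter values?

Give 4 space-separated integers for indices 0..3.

Ev 1: PC=6 idx=2 pred=T actual=N -> ctr[2]=2
Ev 2: PC=1 idx=1 pred=T actual=N -> ctr[1]=2
Ev 3: PC=6 idx=2 pred=T actual=T -> ctr[2]=3
Ev 4: PC=1 idx=1 pred=T actual=N -> ctr[1]=1
Ev 5: PC=6 idx=2 pred=T actual=T -> ctr[2]=3
Ev 6: PC=6 idx=2 pred=T actual=N -> ctr[2]=2
Ev 7: PC=6 idx=2 pred=T actual=N -> ctr[2]=1
Ev 8: PC=7 idx=3 pred=T actual=T -> ctr[3]=3
Ev 9: PC=6 idx=2 pred=N actual=N -> ctr[2]=0
Ev 10: PC=7 idx=3 pred=T actual=N -> ctr[3]=2
Ev 11: PC=7 idx=3 pred=T actual=T -> ctr[3]=3
Ev 12: PC=7 idx=3 pred=T actual=N -> ctr[3]=2

Answer: 3 1 0 2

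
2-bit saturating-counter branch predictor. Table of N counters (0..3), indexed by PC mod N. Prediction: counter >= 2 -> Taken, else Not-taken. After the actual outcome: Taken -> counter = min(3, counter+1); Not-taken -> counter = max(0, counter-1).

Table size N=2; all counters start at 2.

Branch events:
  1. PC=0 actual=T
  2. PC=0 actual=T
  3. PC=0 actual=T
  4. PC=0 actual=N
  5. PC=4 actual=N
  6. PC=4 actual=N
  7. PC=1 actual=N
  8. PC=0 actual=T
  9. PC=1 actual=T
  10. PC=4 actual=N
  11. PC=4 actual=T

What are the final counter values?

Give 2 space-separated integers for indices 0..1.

Ev 1: PC=0 idx=0 pred=T actual=T -> ctr[0]=3
Ev 2: PC=0 idx=0 pred=T actual=T -> ctr[0]=3
Ev 3: PC=0 idx=0 pred=T actual=T -> ctr[0]=3
Ev 4: PC=0 idx=0 pred=T actual=N -> ctr[0]=2
Ev 5: PC=4 idx=0 pred=T actual=N -> ctr[0]=1
Ev 6: PC=4 idx=0 pred=N actual=N -> ctr[0]=0
Ev 7: PC=1 idx=1 pred=T actual=N -> ctr[1]=1
Ev 8: PC=0 idx=0 pred=N actual=T -> ctr[0]=1
Ev 9: PC=1 idx=1 pred=N actual=T -> ctr[1]=2
Ev 10: PC=4 idx=0 pred=N actual=N -> ctr[0]=0
Ev 11: PC=4 idx=0 pred=N actual=T -> ctr[0]=1

Answer: 1 2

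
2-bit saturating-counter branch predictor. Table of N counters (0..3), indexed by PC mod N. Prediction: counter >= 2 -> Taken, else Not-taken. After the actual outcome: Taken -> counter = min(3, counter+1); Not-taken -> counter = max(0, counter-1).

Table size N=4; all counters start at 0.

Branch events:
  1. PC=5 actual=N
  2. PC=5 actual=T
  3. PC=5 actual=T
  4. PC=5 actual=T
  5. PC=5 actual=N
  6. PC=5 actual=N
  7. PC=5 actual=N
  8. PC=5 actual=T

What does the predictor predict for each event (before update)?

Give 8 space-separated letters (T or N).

Ev 1: PC=5 idx=1 pred=N actual=N -> ctr[1]=0
Ev 2: PC=5 idx=1 pred=N actual=T -> ctr[1]=1
Ev 3: PC=5 idx=1 pred=N actual=T -> ctr[1]=2
Ev 4: PC=5 idx=1 pred=T actual=T -> ctr[1]=3
Ev 5: PC=5 idx=1 pred=T actual=N -> ctr[1]=2
Ev 6: PC=5 idx=1 pred=T actual=N -> ctr[1]=1
Ev 7: PC=5 idx=1 pred=N actual=N -> ctr[1]=0
Ev 8: PC=5 idx=1 pred=N actual=T -> ctr[1]=1

Answer: N N N T T T N N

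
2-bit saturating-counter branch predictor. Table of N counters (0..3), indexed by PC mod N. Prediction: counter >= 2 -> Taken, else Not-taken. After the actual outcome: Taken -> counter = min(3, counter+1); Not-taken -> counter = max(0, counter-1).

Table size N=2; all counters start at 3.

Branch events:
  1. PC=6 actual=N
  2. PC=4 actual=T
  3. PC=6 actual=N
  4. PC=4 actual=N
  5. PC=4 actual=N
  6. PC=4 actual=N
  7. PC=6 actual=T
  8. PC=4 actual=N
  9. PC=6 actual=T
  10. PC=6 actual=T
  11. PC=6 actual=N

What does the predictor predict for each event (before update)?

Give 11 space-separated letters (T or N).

Ev 1: PC=6 idx=0 pred=T actual=N -> ctr[0]=2
Ev 2: PC=4 idx=0 pred=T actual=T -> ctr[0]=3
Ev 3: PC=6 idx=0 pred=T actual=N -> ctr[0]=2
Ev 4: PC=4 idx=0 pred=T actual=N -> ctr[0]=1
Ev 5: PC=4 idx=0 pred=N actual=N -> ctr[0]=0
Ev 6: PC=4 idx=0 pred=N actual=N -> ctr[0]=0
Ev 7: PC=6 idx=0 pred=N actual=T -> ctr[0]=1
Ev 8: PC=4 idx=0 pred=N actual=N -> ctr[0]=0
Ev 9: PC=6 idx=0 pred=N actual=T -> ctr[0]=1
Ev 10: PC=6 idx=0 pred=N actual=T -> ctr[0]=2
Ev 11: PC=6 idx=0 pred=T actual=N -> ctr[0]=1

Answer: T T T T N N N N N N T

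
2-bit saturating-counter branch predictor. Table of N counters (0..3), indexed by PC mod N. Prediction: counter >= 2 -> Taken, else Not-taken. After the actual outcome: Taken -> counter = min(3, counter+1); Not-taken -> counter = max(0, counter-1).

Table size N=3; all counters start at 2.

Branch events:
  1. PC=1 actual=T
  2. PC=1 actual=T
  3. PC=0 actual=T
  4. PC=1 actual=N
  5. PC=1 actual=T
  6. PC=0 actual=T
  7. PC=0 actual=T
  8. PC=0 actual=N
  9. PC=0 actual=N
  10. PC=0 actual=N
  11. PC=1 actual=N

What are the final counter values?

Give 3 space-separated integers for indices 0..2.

Answer: 0 2 2

Derivation:
Ev 1: PC=1 idx=1 pred=T actual=T -> ctr[1]=3
Ev 2: PC=1 idx=1 pred=T actual=T -> ctr[1]=3
Ev 3: PC=0 idx=0 pred=T actual=T -> ctr[0]=3
Ev 4: PC=1 idx=1 pred=T actual=N -> ctr[1]=2
Ev 5: PC=1 idx=1 pred=T actual=T -> ctr[1]=3
Ev 6: PC=0 idx=0 pred=T actual=T -> ctr[0]=3
Ev 7: PC=0 idx=0 pred=T actual=T -> ctr[0]=3
Ev 8: PC=0 idx=0 pred=T actual=N -> ctr[0]=2
Ev 9: PC=0 idx=0 pred=T actual=N -> ctr[0]=1
Ev 10: PC=0 idx=0 pred=N actual=N -> ctr[0]=0
Ev 11: PC=1 idx=1 pred=T actual=N -> ctr[1]=2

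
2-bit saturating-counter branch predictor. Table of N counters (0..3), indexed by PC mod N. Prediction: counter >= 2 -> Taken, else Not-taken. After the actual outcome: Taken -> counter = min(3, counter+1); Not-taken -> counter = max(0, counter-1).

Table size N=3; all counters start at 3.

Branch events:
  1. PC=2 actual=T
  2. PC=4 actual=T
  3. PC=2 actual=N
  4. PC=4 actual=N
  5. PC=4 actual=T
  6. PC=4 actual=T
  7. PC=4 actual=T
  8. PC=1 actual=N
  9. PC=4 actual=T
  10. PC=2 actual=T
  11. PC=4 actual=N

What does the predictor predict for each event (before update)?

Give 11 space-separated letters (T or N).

Answer: T T T T T T T T T T T

Derivation:
Ev 1: PC=2 idx=2 pred=T actual=T -> ctr[2]=3
Ev 2: PC=4 idx=1 pred=T actual=T -> ctr[1]=3
Ev 3: PC=2 idx=2 pred=T actual=N -> ctr[2]=2
Ev 4: PC=4 idx=1 pred=T actual=N -> ctr[1]=2
Ev 5: PC=4 idx=1 pred=T actual=T -> ctr[1]=3
Ev 6: PC=4 idx=1 pred=T actual=T -> ctr[1]=3
Ev 7: PC=4 idx=1 pred=T actual=T -> ctr[1]=3
Ev 8: PC=1 idx=1 pred=T actual=N -> ctr[1]=2
Ev 9: PC=4 idx=1 pred=T actual=T -> ctr[1]=3
Ev 10: PC=2 idx=2 pred=T actual=T -> ctr[2]=3
Ev 11: PC=4 idx=1 pred=T actual=N -> ctr[1]=2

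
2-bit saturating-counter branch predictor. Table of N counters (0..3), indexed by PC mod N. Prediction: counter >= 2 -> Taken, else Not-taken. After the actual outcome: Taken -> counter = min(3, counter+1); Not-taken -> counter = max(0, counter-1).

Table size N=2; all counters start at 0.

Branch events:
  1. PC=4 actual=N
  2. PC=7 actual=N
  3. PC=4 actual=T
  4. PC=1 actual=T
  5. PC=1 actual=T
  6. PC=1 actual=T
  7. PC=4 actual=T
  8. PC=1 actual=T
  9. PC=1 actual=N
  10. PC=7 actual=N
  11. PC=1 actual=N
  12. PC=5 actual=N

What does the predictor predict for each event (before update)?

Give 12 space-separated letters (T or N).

Answer: N N N N N T N T T T N N

Derivation:
Ev 1: PC=4 idx=0 pred=N actual=N -> ctr[0]=0
Ev 2: PC=7 idx=1 pred=N actual=N -> ctr[1]=0
Ev 3: PC=4 idx=0 pred=N actual=T -> ctr[0]=1
Ev 4: PC=1 idx=1 pred=N actual=T -> ctr[1]=1
Ev 5: PC=1 idx=1 pred=N actual=T -> ctr[1]=2
Ev 6: PC=1 idx=1 pred=T actual=T -> ctr[1]=3
Ev 7: PC=4 idx=0 pred=N actual=T -> ctr[0]=2
Ev 8: PC=1 idx=1 pred=T actual=T -> ctr[1]=3
Ev 9: PC=1 idx=1 pred=T actual=N -> ctr[1]=2
Ev 10: PC=7 idx=1 pred=T actual=N -> ctr[1]=1
Ev 11: PC=1 idx=1 pred=N actual=N -> ctr[1]=0
Ev 12: PC=5 idx=1 pred=N actual=N -> ctr[1]=0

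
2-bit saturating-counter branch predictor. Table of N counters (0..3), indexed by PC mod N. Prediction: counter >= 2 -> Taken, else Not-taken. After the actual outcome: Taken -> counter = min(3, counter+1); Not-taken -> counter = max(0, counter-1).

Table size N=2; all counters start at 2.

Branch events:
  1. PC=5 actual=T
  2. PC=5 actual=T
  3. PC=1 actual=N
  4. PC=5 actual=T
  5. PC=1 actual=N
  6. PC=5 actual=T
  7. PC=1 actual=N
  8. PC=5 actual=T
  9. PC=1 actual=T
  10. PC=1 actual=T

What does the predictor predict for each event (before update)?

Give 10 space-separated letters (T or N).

Answer: T T T T T T T T T T

Derivation:
Ev 1: PC=5 idx=1 pred=T actual=T -> ctr[1]=3
Ev 2: PC=5 idx=1 pred=T actual=T -> ctr[1]=3
Ev 3: PC=1 idx=1 pred=T actual=N -> ctr[1]=2
Ev 4: PC=5 idx=1 pred=T actual=T -> ctr[1]=3
Ev 5: PC=1 idx=1 pred=T actual=N -> ctr[1]=2
Ev 6: PC=5 idx=1 pred=T actual=T -> ctr[1]=3
Ev 7: PC=1 idx=1 pred=T actual=N -> ctr[1]=2
Ev 8: PC=5 idx=1 pred=T actual=T -> ctr[1]=3
Ev 9: PC=1 idx=1 pred=T actual=T -> ctr[1]=3
Ev 10: PC=1 idx=1 pred=T actual=T -> ctr[1]=3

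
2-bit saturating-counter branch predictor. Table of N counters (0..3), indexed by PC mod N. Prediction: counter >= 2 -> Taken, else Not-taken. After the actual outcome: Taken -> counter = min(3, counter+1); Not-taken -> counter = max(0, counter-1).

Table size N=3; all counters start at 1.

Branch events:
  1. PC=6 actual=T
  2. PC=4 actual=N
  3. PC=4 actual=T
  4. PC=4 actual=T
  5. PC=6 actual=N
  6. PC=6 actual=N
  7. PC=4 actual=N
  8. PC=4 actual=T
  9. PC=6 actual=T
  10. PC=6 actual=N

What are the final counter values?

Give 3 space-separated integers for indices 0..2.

Answer: 0 2 1

Derivation:
Ev 1: PC=6 idx=0 pred=N actual=T -> ctr[0]=2
Ev 2: PC=4 idx=1 pred=N actual=N -> ctr[1]=0
Ev 3: PC=4 idx=1 pred=N actual=T -> ctr[1]=1
Ev 4: PC=4 idx=1 pred=N actual=T -> ctr[1]=2
Ev 5: PC=6 idx=0 pred=T actual=N -> ctr[0]=1
Ev 6: PC=6 idx=0 pred=N actual=N -> ctr[0]=0
Ev 7: PC=4 idx=1 pred=T actual=N -> ctr[1]=1
Ev 8: PC=4 idx=1 pred=N actual=T -> ctr[1]=2
Ev 9: PC=6 idx=0 pred=N actual=T -> ctr[0]=1
Ev 10: PC=6 idx=0 pred=N actual=N -> ctr[0]=0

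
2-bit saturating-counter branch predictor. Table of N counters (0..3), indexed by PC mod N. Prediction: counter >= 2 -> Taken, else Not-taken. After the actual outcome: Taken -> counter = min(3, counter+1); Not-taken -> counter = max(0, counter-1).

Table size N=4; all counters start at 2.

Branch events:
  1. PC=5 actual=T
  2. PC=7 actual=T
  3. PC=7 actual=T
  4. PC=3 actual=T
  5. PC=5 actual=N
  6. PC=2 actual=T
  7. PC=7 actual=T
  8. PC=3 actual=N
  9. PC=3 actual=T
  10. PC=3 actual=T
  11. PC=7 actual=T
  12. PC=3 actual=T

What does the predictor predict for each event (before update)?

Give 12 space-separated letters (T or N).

Answer: T T T T T T T T T T T T

Derivation:
Ev 1: PC=5 idx=1 pred=T actual=T -> ctr[1]=3
Ev 2: PC=7 idx=3 pred=T actual=T -> ctr[3]=3
Ev 3: PC=7 idx=3 pred=T actual=T -> ctr[3]=3
Ev 4: PC=3 idx=3 pred=T actual=T -> ctr[3]=3
Ev 5: PC=5 idx=1 pred=T actual=N -> ctr[1]=2
Ev 6: PC=2 idx=2 pred=T actual=T -> ctr[2]=3
Ev 7: PC=7 idx=3 pred=T actual=T -> ctr[3]=3
Ev 8: PC=3 idx=3 pred=T actual=N -> ctr[3]=2
Ev 9: PC=3 idx=3 pred=T actual=T -> ctr[3]=3
Ev 10: PC=3 idx=3 pred=T actual=T -> ctr[3]=3
Ev 11: PC=7 idx=3 pred=T actual=T -> ctr[3]=3
Ev 12: PC=3 idx=3 pred=T actual=T -> ctr[3]=3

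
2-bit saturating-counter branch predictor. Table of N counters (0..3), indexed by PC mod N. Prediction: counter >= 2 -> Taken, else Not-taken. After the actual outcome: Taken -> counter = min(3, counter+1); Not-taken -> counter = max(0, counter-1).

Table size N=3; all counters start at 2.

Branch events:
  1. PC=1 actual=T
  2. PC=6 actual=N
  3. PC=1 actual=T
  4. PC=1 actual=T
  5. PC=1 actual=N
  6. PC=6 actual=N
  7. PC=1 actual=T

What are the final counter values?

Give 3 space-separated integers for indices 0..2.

Answer: 0 3 2

Derivation:
Ev 1: PC=1 idx=1 pred=T actual=T -> ctr[1]=3
Ev 2: PC=6 idx=0 pred=T actual=N -> ctr[0]=1
Ev 3: PC=1 idx=1 pred=T actual=T -> ctr[1]=3
Ev 4: PC=1 idx=1 pred=T actual=T -> ctr[1]=3
Ev 5: PC=1 idx=1 pred=T actual=N -> ctr[1]=2
Ev 6: PC=6 idx=0 pred=N actual=N -> ctr[0]=0
Ev 7: PC=1 idx=1 pred=T actual=T -> ctr[1]=3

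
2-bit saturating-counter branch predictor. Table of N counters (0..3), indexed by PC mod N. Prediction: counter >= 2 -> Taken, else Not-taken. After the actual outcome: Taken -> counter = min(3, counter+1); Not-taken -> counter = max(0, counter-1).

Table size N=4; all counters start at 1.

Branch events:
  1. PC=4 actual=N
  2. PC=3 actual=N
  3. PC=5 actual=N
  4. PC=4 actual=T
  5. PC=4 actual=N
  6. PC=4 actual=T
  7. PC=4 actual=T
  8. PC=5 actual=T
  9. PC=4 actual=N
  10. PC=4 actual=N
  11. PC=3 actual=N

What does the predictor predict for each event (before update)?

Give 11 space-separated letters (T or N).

Ev 1: PC=4 idx=0 pred=N actual=N -> ctr[0]=0
Ev 2: PC=3 idx=3 pred=N actual=N -> ctr[3]=0
Ev 3: PC=5 idx=1 pred=N actual=N -> ctr[1]=0
Ev 4: PC=4 idx=0 pred=N actual=T -> ctr[0]=1
Ev 5: PC=4 idx=0 pred=N actual=N -> ctr[0]=0
Ev 6: PC=4 idx=0 pred=N actual=T -> ctr[0]=1
Ev 7: PC=4 idx=0 pred=N actual=T -> ctr[0]=2
Ev 8: PC=5 idx=1 pred=N actual=T -> ctr[1]=1
Ev 9: PC=4 idx=0 pred=T actual=N -> ctr[0]=1
Ev 10: PC=4 idx=0 pred=N actual=N -> ctr[0]=0
Ev 11: PC=3 idx=3 pred=N actual=N -> ctr[3]=0

Answer: N N N N N N N N T N N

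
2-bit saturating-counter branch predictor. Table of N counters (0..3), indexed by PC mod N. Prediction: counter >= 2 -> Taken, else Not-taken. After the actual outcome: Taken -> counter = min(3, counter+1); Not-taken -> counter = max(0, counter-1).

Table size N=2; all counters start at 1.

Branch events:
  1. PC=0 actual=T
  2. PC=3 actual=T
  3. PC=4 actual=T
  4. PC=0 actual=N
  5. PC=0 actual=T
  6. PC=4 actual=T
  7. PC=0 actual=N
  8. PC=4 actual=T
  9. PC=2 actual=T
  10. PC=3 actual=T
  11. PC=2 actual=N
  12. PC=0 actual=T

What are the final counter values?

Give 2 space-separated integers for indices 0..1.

Ev 1: PC=0 idx=0 pred=N actual=T -> ctr[0]=2
Ev 2: PC=3 idx=1 pred=N actual=T -> ctr[1]=2
Ev 3: PC=4 idx=0 pred=T actual=T -> ctr[0]=3
Ev 4: PC=0 idx=0 pred=T actual=N -> ctr[0]=2
Ev 5: PC=0 idx=0 pred=T actual=T -> ctr[0]=3
Ev 6: PC=4 idx=0 pred=T actual=T -> ctr[0]=3
Ev 7: PC=0 idx=0 pred=T actual=N -> ctr[0]=2
Ev 8: PC=4 idx=0 pred=T actual=T -> ctr[0]=3
Ev 9: PC=2 idx=0 pred=T actual=T -> ctr[0]=3
Ev 10: PC=3 idx=1 pred=T actual=T -> ctr[1]=3
Ev 11: PC=2 idx=0 pred=T actual=N -> ctr[0]=2
Ev 12: PC=0 idx=0 pred=T actual=T -> ctr[0]=3

Answer: 3 3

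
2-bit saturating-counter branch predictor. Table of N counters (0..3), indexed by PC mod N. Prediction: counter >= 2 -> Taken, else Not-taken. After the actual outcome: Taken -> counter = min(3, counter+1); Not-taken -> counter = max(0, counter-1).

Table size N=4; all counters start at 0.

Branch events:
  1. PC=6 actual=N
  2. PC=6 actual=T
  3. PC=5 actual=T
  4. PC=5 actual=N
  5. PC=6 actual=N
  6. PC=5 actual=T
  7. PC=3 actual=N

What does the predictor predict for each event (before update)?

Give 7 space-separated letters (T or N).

Answer: N N N N N N N

Derivation:
Ev 1: PC=6 idx=2 pred=N actual=N -> ctr[2]=0
Ev 2: PC=6 idx=2 pred=N actual=T -> ctr[2]=1
Ev 3: PC=5 idx=1 pred=N actual=T -> ctr[1]=1
Ev 4: PC=5 idx=1 pred=N actual=N -> ctr[1]=0
Ev 5: PC=6 idx=2 pred=N actual=N -> ctr[2]=0
Ev 6: PC=5 idx=1 pred=N actual=T -> ctr[1]=1
Ev 7: PC=3 idx=3 pred=N actual=N -> ctr[3]=0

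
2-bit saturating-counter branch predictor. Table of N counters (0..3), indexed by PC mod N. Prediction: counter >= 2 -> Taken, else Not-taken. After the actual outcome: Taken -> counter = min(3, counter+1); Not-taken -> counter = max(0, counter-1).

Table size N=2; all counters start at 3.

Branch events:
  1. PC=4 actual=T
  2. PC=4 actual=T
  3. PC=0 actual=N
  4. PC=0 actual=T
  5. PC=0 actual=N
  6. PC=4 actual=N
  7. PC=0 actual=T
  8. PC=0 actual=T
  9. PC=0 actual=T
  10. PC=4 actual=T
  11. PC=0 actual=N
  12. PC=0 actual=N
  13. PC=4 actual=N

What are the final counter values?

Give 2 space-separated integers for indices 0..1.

Answer: 0 3

Derivation:
Ev 1: PC=4 idx=0 pred=T actual=T -> ctr[0]=3
Ev 2: PC=4 idx=0 pred=T actual=T -> ctr[0]=3
Ev 3: PC=0 idx=0 pred=T actual=N -> ctr[0]=2
Ev 4: PC=0 idx=0 pred=T actual=T -> ctr[0]=3
Ev 5: PC=0 idx=0 pred=T actual=N -> ctr[0]=2
Ev 6: PC=4 idx=0 pred=T actual=N -> ctr[0]=1
Ev 7: PC=0 idx=0 pred=N actual=T -> ctr[0]=2
Ev 8: PC=0 idx=0 pred=T actual=T -> ctr[0]=3
Ev 9: PC=0 idx=0 pred=T actual=T -> ctr[0]=3
Ev 10: PC=4 idx=0 pred=T actual=T -> ctr[0]=3
Ev 11: PC=0 idx=0 pred=T actual=N -> ctr[0]=2
Ev 12: PC=0 idx=0 pred=T actual=N -> ctr[0]=1
Ev 13: PC=4 idx=0 pred=N actual=N -> ctr[0]=0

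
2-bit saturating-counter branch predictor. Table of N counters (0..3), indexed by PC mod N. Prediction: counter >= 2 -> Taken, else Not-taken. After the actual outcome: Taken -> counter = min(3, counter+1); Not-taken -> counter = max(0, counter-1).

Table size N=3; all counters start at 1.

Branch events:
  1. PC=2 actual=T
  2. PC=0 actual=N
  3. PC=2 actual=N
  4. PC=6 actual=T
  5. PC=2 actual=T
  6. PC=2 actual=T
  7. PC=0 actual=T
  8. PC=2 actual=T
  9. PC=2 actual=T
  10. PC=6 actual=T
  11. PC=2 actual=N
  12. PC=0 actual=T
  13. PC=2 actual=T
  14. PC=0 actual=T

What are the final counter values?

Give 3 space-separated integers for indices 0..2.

Ev 1: PC=2 idx=2 pred=N actual=T -> ctr[2]=2
Ev 2: PC=0 idx=0 pred=N actual=N -> ctr[0]=0
Ev 3: PC=2 idx=2 pred=T actual=N -> ctr[2]=1
Ev 4: PC=6 idx=0 pred=N actual=T -> ctr[0]=1
Ev 5: PC=2 idx=2 pred=N actual=T -> ctr[2]=2
Ev 6: PC=2 idx=2 pred=T actual=T -> ctr[2]=3
Ev 7: PC=0 idx=0 pred=N actual=T -> ctr[0]=2
Ev 8: PC=2 idx=2 pred=T actual=T -> ctr[2]=3
Ev 9: PC=2 idx=2 pred=T actual=T -> ctr[2]=3
Ev 10: PC=6 idx=0 pred=T actual=T -> ctr[0]=3
Ev 11: PC=2 idx=2 pred=T actual=N -> ctr[2]=2
Ev 12: PC=0 idx=0 pred=T actual=T -> ctr[0]=3
Ev 13: PC=2 idx=2 pred=T actual=T -> ctr[2]=3
Ev 14: PC=0 idx=0 pred=T actual=T -> ctr[0]=3

Answer: 3 1 3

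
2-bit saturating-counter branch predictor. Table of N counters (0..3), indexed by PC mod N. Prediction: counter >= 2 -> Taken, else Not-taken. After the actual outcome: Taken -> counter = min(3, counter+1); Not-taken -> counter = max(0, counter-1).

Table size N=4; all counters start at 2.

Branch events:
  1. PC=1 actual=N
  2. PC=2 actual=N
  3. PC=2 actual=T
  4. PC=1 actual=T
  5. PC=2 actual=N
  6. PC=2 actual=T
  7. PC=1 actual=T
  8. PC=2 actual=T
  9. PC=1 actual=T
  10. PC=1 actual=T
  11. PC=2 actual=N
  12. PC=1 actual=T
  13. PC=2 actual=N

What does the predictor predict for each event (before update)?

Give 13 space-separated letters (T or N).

Answer: T T N N T N T T T T T T T

Derivation:
Ev 1: PC=1 idx=1 pred=T actual=N -> ctr[1]=1
Ev 2: PC=2 idx=2 pred=T actual=N -> ctr[2]=1
Ev 3: PC=2 idx=2 pred=N actual=T -> ctr[2]=2
Ev 4: PC=1 idx=1 pred=N actual=T -> ctr[1]=2
Ev 5: PC=2 idx=2 pred=T actual=N -> ctr[2]=1
Ev 6: PC=2 idx=2 pred=N actual=T -> ctr[2]=2
Ev 7: PC=1 idx=1 pred=T actual=T -> ctr[1]=3
Ev 8: PC=2 idx=2 pred=T actual=T -> ctr[2]=3
Ev 9: PC=1 idx=1 pred=T actual=T -> ctr[1]=3
Ev 10: PC=1 idx=1 pred=T actual=T -> ctr[1]=3
Ev 11: PC=2 idx=2 pred=T actual=N -> ctr[2]=2
Ev 12: PC=1 idx=1 pred=T actual=T -> ctr[1]=3
Ev 13: PC=2 idx=2 pred=T actual=N -> ctr[2]=1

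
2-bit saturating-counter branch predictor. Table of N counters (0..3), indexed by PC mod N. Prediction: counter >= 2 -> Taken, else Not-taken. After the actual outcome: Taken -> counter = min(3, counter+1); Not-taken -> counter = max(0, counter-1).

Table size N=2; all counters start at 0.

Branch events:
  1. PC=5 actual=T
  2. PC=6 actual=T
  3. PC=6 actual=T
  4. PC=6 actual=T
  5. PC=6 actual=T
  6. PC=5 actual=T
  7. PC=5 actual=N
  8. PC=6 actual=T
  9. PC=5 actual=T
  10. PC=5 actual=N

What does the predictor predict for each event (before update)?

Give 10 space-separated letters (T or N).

Answer: N N N T T N T T N T

Derivation:
Ev 1: PC=5 idx=1 pred=N actual=T -> ctr[1]=1
Ev 2: PC=6 idx=0 pred=N actual=T -> ctr[0]=1
Ev 3: PC=6 idx=0 pred=N actual=T -> ctr[0]=2
Ev 4: PC=6 idx=0 pred=T actual=T -> ctr[0]=3
Ev 5: PC=6 idx=0 pred=T actual=T -> ctr[0]=3
Ev 6: PC=5 idx=1 pred=N actual=T -> ctr[1]=2
Ev 7: PC=5 idx=1 pred=T actual=N -> ctr[1]=1
Ev 8: PC=6 idx=0 pred=T actual=T -> ctr[0]=3
Ev 9: PC=5 idx=1 pred=N actual=T -> ctr[1]=2
Ev 10: PC=5 idx=1 pred=T actual=N -> ctr[1]=1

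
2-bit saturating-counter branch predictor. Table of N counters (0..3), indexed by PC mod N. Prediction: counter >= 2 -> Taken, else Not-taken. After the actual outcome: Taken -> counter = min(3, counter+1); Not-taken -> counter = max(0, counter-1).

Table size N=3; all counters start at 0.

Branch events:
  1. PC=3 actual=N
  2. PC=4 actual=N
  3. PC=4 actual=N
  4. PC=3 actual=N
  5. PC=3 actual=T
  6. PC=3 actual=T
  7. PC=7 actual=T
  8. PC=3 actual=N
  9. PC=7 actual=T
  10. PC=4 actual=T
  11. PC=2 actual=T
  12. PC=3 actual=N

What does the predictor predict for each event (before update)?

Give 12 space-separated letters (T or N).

Answer: N N N N N N N T N T N N

Derivation:
Ev 1: PC=3 idx=0 pred=N actual=N -> ctr[0]=0
Ev 2: PC=4 idx=1 pred=N actual=N -> ctr[1]=0
Ev 3: PC=4 idx=1 pred=N actual=N -> ctr[1]=0
Ev 4: PC=3 idx=0 pred=N actual=N -> ctr[0]=0
Ev 5: PC=3 idx=0 pred=N actual=T -> ctr[0]=1
Ev 6: PC=3 idx=0 pred=N actual=T -> ctr[0]=2
Ev 7: PC=7 idx=1 pred=N actual=T -> ctr[1]=1
Ev 8: PC=3 idx=0 pred=T actual=N -> ctr[0]=1
Ev 9: PC=7 idx=1 pred=N actual=T -> ctr[1]=2
Ev 10: PC=4 idx=1 pred=T actual=T -> ctr[1]=3
Ev 11: PC=2 idx=2 pred=N actual=T -> ctr[2]=1
Ev 12: PC=3 idx=0 pred=N actual=N -> ctr[0]=0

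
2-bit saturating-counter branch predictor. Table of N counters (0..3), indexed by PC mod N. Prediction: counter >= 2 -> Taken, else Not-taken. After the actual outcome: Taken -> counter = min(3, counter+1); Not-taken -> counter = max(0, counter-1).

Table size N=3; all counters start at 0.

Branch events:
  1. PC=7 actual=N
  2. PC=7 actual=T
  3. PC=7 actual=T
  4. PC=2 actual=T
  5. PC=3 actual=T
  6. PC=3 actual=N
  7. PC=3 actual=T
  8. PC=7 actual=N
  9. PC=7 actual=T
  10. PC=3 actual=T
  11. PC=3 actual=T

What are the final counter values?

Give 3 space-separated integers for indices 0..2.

Answer: 3 2 1

Derivation:
Ev 1: PC=7 idx=1 pred=N actual=N -> ctr[1]=0
Ev 2: PC=7 idx=1 pred=N actual=T -> ctr[1]=1
Ev 3: PC=7 idx=1 pred=N actual=T -> ctr[1]=2
Ev 4: PC=2 idx=2 pred=N actual=T -> ctr[2]=1
Ev 5: PC=3 idx=0 pred=N actual=T -> ctr[0]=1
Ev 6: PC=3 idx=0 pred=N actual=N -> ctr[0]=0
Ev 7: PC=3 idx=0 pred=N actual=T -> ctr[0]=1
Ev 8: PC=7 idx=1 pred=T actual=N -> ctr[1]=1
Ev 9: PC=7 idx=1 pred=N actual=T -> ctr[1]=2
Ev 10: PC=3 idx=0 pred=N actual=T -> ctr[0]=2
Ev 11: PC=3 idx=0 pred=T actual=T -> ctr[0]=3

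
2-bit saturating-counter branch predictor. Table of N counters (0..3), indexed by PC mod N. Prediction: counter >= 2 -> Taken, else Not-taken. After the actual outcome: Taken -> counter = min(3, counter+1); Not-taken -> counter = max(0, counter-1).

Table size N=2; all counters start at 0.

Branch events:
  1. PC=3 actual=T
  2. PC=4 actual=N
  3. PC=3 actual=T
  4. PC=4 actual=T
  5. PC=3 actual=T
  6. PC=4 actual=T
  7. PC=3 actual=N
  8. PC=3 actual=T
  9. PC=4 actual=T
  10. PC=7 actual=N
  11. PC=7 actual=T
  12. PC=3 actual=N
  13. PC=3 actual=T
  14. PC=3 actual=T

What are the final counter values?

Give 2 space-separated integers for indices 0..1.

Ev 1: PC=3 idx=1 pred=N actual=T -> ctr[1]=1
Ev 2: PC=4 idx=0 pred=N actual=N -> ctr[0]=0
Ev 3: PC=3 idx=1 pred=N actual=T -> ctr[1]=2
Ev 4: PC=4 idx=0 pred=N actual=T -> ctr[0]=1
Ev 5: PC=3 idx=1 pred=T actual=T -> ctr[1]=3
Ev 6: PC=4 idx=0 pred=N actual=T -> ctr[0]=2
Ev 7: PC=3 idx=1 pred=T actual=N -> ctr[1]=2
Ev 8: PC=3 idx=1 pred=T actual=T -> ctr[1]=3
Ev 9: PC=4 idx=0 pred=T actual=T -> ctr[0]=3
Ev 10: PC=7 idx=1 pred=T actual=N -> ctr[1]=2
Ev 11: PC=7 idx=1 pred=T actual=T -> ctr[1]=3
Ev 12: PC=3 idx=1 pred=T actual=N -> ctr[1]=2
Ev 13: PC=3 idx=1 pred=T actual=T -> ctr[1]=3
Ev 14: PC=3 idx=1 pred=T actual=T -> ctr[1]=3

Answer: 3 3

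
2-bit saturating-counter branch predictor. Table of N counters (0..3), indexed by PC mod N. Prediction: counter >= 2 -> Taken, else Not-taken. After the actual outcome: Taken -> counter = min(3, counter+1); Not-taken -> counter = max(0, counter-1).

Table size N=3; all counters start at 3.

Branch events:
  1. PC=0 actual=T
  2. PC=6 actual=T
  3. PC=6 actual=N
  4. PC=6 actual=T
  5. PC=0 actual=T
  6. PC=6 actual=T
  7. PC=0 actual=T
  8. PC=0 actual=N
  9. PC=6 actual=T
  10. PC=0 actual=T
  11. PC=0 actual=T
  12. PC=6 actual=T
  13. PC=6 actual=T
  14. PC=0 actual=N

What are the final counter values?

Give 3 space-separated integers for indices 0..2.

Answer: 2 3 3

Derivation:
Ev 1: PC=0 idx=0 pred=T actual=T -> ctr[0]=3
Ev 2: PC=6 idx=0 pred=T actual=T -> ctr[0]=3
Ev 3: PC=6 idx=0 pred=T actual=N -> ctr[0]=2
Ev 4: PC=6 idx=0 pred=T actual=T -> ctr[0]=3
Ev 5: PC=0 idx=0 pred=T actual=T -> ctr[0]=3
Ev 6: PC=6 idx=0 pred=T actual=T -> ctr[0]=3
Ev 7: PC=0 idx=0 pred=T actual=T -> ctr[0]=3
Ev 8: PC=0 idx=0 pred=T actual=N -> ctr[0]=2
Ev 9: PC=6 idx=0 pred=T actual=T -> ctr[0]=3
Ev 10: PC=0 idx=0 pred=T actual=T -> ctr[0]=3
Ev 11: PC=0 idx=0 pred=T actual=T -> ctr[0]=3
Ev 12: PC=6 idx=0 pred=T actual=T -> ctr[0]=3
Ev 13: PC=6 idx=0 pred=T actual=T -> ctr[0]=3
Ev 14: PC=0 idx=0 pred=T actual=N -> ctr[0]=2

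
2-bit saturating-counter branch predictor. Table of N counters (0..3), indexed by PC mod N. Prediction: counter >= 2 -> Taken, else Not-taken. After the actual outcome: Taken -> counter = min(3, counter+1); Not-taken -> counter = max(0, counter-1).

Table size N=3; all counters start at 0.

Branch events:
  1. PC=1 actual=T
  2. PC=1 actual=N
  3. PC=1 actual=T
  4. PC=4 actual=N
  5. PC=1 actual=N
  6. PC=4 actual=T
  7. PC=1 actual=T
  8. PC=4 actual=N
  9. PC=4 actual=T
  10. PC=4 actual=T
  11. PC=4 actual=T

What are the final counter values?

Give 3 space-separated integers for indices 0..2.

Ev 1: PC=1 idx=1 pred=N actual=T -> ctr[1]=1
Ev 2: PC=1 idx=1 pred=N actual=N -> ctr[1]=0
Ev 3: PC=1 idx=1 pred=N actual=T -> ctr[1]=1
Ev 4: PC=4 idx=1 pred=N actual=N -> ctr[1]=0
Ev 5: PC=1 idx=1 pred=N actual=N -> ctr[1]=0
Ev 6: PC=4 idx=1 pred=N actual=T -> ctr[1]=1
Ev 7: PC=1 idx=1 pred=N actual=T -> ctr[1]=2
Ev 8: PC=4 idx=1 pred=T actual=N -> ctr[1]=1
Ev 9: PC=4 idx=1 pred=N actual=T -> ctr[1]=2
Ev 10: PC=4 idx=1 pred=T actual=T -> ctr[1]=3
Ev 11: PC=4 idx=1 pred=T actual=T -> ctr[1]=3

Answer: 0 3 0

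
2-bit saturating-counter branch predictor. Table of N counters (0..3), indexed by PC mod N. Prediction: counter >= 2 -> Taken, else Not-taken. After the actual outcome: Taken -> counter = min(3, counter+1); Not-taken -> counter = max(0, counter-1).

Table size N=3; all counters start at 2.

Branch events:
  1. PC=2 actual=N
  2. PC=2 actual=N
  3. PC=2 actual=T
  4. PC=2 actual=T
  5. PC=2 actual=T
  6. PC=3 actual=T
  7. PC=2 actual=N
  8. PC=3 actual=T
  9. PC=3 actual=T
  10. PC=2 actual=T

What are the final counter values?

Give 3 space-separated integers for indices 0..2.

Ev 1: PC=2 idx=2 pred=T actual=N -> ctr[2]=1
Ev 2: PC=2 idx=2 pred=N actual=N -> ctr[2]=0
Ev 3: PC=2 idx=2 pred=N actual=T -> ctr[2]=1
Ev 4: PC=2 idx=2 pred=N actual=T -> ctr[2]=2
Ev 5: PC=2 idx=2 pred=T actual=T -> ctr[2]=3
Ev 6: PC=3 idx=0 pred=T actual=T -> ctr[0]=3
Ev 7: PC=2 idx=2 pred=T actual=N -> ctr[2]=2
Ev 8: PC=3 idx=0 pred=T actual=T -> ctr[0]=3
Ev 9: PC=3 idx=0 pred=T actual=T -> ctr[0]=3
Ev 10: PC=2 idx=2 pred=T actual=T -> ctr[2]=3

Answer: 3 2 3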